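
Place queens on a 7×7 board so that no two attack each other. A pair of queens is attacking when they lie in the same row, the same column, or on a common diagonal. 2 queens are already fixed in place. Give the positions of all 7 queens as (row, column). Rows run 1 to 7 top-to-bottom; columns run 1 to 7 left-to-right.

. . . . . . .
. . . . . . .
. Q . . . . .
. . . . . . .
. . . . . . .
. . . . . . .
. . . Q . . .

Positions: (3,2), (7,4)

(1,1) (2,5) (3,2) (4,6) (5,3) (6,7) (7,4)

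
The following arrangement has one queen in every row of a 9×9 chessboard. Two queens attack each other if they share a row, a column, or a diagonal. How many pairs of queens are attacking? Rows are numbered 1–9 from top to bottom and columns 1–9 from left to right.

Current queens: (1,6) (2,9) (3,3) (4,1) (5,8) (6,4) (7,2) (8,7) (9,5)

0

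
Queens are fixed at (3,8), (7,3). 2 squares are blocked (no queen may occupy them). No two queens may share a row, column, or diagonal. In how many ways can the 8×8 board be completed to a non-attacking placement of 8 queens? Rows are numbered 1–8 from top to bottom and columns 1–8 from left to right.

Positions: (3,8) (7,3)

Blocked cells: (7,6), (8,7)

4

Branch on row 1: col 1 → 0; col 2 → 0; col 4 → 2; col 5 → 2; col 7 → 0.
Sum: 0 + 0 + 2 + 2 + 0 = 4.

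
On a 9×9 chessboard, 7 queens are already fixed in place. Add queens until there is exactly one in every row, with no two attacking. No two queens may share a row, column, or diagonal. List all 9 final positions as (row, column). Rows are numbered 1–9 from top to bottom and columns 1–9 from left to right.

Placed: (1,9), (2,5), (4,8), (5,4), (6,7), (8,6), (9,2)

(1,9) (2,5) (3,3) (4,8) (5,4) (6,7) (7,1) (8,6) (9,2)

Row 3: attacked by (1,9)→{7,9}; (2,5)→{4,5,6}; (4,8)→{7,8,9}; (5,4)→{2,4,6}; (6,7)→{4,7}; (8,6)→{1,6}; (9,2)→{2,8}. Safe: 3. Place at column 3.
Row 7: attacked by (1,9)→{3,9}; (2,5)→{5}; (3,3)→{3,7}; (4,8)→{5,8}; (5,4)→{2,4,6}; (6,7)→{6,7,8}; (8,6)→{5,6,7}; (9,2)→{2,4}. Safe: 1. Place at column 1.
Columns [9, 5, 3, 8, 4, 7, 1, 6, 2], r−c [-8, -3, 0, -4, 1, -1, 6, 2, 7], r+c [10, 7, 6, 12, 9, 13, 8, 14, 11] are all distinct, so no two queens attack.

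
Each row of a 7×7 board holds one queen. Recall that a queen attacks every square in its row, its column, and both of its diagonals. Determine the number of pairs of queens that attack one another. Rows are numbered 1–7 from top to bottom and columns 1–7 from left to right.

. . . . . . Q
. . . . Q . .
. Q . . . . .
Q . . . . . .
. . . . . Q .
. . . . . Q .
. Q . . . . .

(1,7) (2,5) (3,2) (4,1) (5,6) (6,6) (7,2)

3

Same column: (3,2)–(7,2) (column 2); (5,6)–(6,6) (column 6).
Same diagonal: (3,2)–(4,1) (|3−4| = |2−1| = 1).
Total attacking pairs: 3.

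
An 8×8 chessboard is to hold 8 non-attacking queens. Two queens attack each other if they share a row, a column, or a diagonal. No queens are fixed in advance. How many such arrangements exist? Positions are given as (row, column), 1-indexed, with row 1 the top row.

92

Branch on row 1: col 1 → 4; col 2 → 8; col 3 → 16; col 4 → 18; col 5 → 18; col 6 → 16; col 7 → 8; col 8 → 4.
Sum: 4 + 8 + 16 + 18 + 18 + 16 + 8 + 4 = 92.
(This is the classic 8-queens count.)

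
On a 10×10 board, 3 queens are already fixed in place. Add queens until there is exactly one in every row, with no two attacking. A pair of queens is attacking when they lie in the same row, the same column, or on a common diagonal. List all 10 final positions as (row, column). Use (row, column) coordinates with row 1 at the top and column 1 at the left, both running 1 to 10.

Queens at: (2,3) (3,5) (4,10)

(1,8) (2,3) (3,5) (4,10) (5,1) (6,6) (7,4) (8,2) (9,7) (10,9)

Row 1: attacked by (2,3)→{2,3,4}; (3,5)→{3,5,7}; (4,10)→{7,10}. Safe: 1, 6, 8, 9. Place at column 8.
Row 5: attacked by (1,8)→{4,8}; (2,3)→{3,6}; (3,5)→{3,5,7}; (4,10)→{9,10}. Safe: 1, 2. Place at column 1.
Row 6: attacked by (1,8)→{3,8}; (2,3)→{3,7}; (3,5)→{2,5,8}; (4,10)→{8,10}; (5,1)→{1,2}. Safe: 4, 6, 9. Place at column 6.
Row 7: attacked by (1,8)→{2,8}; (2,3)→{3,8}; (3,5)→{1,5,9}; (4,10)→{7,10}; (5,1)→{1,3}; (6,6)→{5,6,7}. Safe: 4. Place at column 4.
Row 8: attacked by (1,8)→{1,8}; (2,3)→{3,9}; (3,5)→{5,10}; (4,10)→{6,10}; (5,1)→{1,4}; (6,6)→{4,6,8}; (7,4)→{3,4,5}. Safe: 2, 7. Place at column 2.
Row 9: attacked by (1,8)→{8}; (2,3)→{3,10}; (3,5)→{5}; (4,10)→{5,10}; (5,1)→{1,5}; (6,6)→{3,6,9}; (7,4)→{2,4,6}; (8,2)→{1,2,3}. Safe: 7. Place at column 7.
Row 10: attacked by (1,8)→{8}; (2,3)→{3}; (3,5)→{5}; (4,10)→{4,10}; (5,1)→{1,6}; (6,6)→{2,6,10}; (7,4)→{1,4,7}; (8,2)→{2,4}; (9,7)→{6,7,8}. Safe: 9. Place at column 9.
Columns [8, 3, 5, 10, 1, 6, 4, 2, 7, 9], r−c [-7, -1, -2, -6, 4, 0, 3, 6, 2, 1], r+c [9, 5, 8, 14, 6, 12, 11, 10, 16, 19] are all distinct, so no two queens attack.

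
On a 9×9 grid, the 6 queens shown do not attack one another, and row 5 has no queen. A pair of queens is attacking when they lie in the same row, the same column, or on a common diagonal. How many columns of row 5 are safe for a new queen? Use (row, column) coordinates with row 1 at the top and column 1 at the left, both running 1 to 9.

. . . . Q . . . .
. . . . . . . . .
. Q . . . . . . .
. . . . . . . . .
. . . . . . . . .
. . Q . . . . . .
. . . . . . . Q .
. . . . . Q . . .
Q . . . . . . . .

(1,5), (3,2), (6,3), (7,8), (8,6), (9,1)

1

(1,5) attacks row 5 at column 5 and diagonals 1, 9.
(3,2) attacks row 5 at column 2 and diagonals 4.
(6,3) attacks row 5 at column 3 and diagonals 2, 4.
(7,8) attacks row 5 at column 8 and diagonals 6.
(8,6) attacks row 5 at column 6 and diagonals 3, 9.
(9,1) attacks row 5 at column 1 and diagonals 5.
Attacked columns: {1, 2, 3, 4, 5, 6, 8, 9}. Safe: {7}.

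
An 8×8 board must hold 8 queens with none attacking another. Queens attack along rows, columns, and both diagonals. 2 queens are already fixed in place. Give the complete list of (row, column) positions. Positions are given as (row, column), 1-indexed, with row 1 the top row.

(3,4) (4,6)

Row 1: attacked by (3,4)→{2,4,6}; (4,6)→{3,6}. Safe: 1, 5, 7, 8. Place at column 5.
Row 2: attacked by (1,5)→{4,5,6}; (3,4)→{3,4,5}; (4,6)→{4,6,8}. Safe: 1, 2, 7. Place at column 1.
Row 5: attacked by (1,5)→{1,5}; (2,1)→{1,4}; (3,4)→{2,4,6}; (4,6)→{5,6,7}. Safe: 3, 8. Place at column 8.
Row 6: attacked by (1,5)→{5}; (2,1)→{1,5}; (3,4)→{1,4,7}; (4,6)→{4,6,8}; (5,8)→{7,8}. Safe: 2, 3. Place at column 2.
Row 7: attacked by (1,5)→{5}; (2,1)→{1,6}; (3,4)→{4,8}; (4,6)→{3,6}; (5,8)→{6,8}; (6,2)→{1,2,3}. Safe: 7. Place at column 7.
Row 8: attacked by (1,5)→{5}; (2,1)→{1,7}; (3,4)→{4}; (4,6)→{2,6}; (5,8)→{5,8}; (6,2)→{2,4}; (7,7)→{6,7,8}. Safe: 3. Place at column 3.
Columns [5, 1, 4, 6, 8, 2, 7, 3], r−c [-4, 1, -1, -2, -3, 4, 0, 5], r+c [6, 3, 7, 10, 13, 8, 14, 11] are all distinct, so no two queens attack.

(1,5) (2,1) (3,4) (4,6) (5,8) (6,2) (7,7) (8,3)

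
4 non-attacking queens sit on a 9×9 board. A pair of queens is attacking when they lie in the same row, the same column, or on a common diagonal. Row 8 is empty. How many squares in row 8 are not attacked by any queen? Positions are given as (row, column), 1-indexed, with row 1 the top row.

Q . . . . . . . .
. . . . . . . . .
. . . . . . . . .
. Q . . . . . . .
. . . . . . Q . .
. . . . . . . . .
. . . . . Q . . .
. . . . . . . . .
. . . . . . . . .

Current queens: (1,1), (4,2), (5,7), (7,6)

(1,1) attacks row 8 at column 1 and diagonals 8.
(4,2) attacks row 8 at column 2 and diagonals 6.
(5,7) attacks row 8 at column 7 and diagonals 4.
(7,6) attacks row 8 at column 6 and diagonals 5, 7.
Attacked columns: {1, 2, 4, 5, 6, 7, 8}. Safe: {3, 9}.

2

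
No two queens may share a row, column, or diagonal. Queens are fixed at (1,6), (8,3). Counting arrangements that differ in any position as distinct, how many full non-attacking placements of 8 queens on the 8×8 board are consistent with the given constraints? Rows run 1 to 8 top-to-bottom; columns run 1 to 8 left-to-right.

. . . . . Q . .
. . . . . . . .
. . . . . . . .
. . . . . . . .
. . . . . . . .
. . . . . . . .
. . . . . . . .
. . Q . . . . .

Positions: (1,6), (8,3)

Branch on row 2: col 1 → 0; col 2 → 1; col 4 → 3; col 8 → 1.
Sum: 0 + 1 + 3 + 1 = 5.

5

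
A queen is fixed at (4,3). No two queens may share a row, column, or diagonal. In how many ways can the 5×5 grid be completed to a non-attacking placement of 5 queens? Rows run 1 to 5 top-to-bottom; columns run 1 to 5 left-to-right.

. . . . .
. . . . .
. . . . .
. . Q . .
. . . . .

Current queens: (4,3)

2

Branch on row 1: col 1 → 0; col 2 → 1; col 4 → 1; col 5 → 0.
Sum: 0 + 1 + 1 + 0 = 2.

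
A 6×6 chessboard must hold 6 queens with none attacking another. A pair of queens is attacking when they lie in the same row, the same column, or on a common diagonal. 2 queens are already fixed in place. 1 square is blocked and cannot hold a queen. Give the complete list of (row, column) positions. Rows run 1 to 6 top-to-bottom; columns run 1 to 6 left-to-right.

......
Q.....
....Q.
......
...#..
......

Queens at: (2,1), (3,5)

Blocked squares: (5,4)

(1,4) (2,1) (3,5) (4,2) (5,6) (6,3)

Row 1: attacked by (2,1)→{1,2}; (3,5)→{3,5}. Safe: 4, 6. Place at column 4.
Row 4: attacked by (1,4)→{1,4}; (2,1)→{1,3}; (3,5)→{4,5,6}. Safe: 2. Place at column 2.
Row 5: attacked by (1,4)→{4}; (2,1)→{1,4}; (3,5)→{3,5}; (4,2)→{1,2,3}. Blocked: 4. Safe: 6. Place at column 6.
Row 6: attacked by (1,4)→{4}; (2,1)→{1,5}; (3,5)→{2,5}; (4,2)→{2,4}; (5,6)→{5,6}. Safe: 3. Place at column 3.
Columns [4, 1, 5, 2, 6, 3], r−c [-3, 1, -2, 2, -1, 3], r+c [5, 3, 8, 6, 11, 9] are all distinct, so no two queens attack.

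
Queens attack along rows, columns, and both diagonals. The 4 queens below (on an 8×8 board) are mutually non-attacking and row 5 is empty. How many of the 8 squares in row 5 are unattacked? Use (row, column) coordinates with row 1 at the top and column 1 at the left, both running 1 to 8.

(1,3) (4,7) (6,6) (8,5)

2

(1,3) attacks row 5 at column 3 and diagonals 7.
(4,7) attacks row 5 at column 7 and diagonals 6, 8.
(6,6) attacks row 5 at column 6 and diagonals 5, 7.
(8,5) attacks row 5 at column 5 and diagonals 2, 8.
Attacked columns: {2, 3, 5, 6, 7, 8}. Safe: {1, 4}.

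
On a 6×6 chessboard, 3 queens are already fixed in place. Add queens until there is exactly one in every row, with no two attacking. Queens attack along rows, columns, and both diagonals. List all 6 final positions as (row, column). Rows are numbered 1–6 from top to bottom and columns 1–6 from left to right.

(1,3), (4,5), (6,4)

Row 2: attacked by (1,3)→{2,3,4}; (4,5)→{3,5}; (6,4)→{4}. Safe: 1, 6. Place at column 6.
Row 3: attacked by (1,3)→{1,3,5}; (2,6)→{5,6}; (4,5)→{4,5,6}; (6,4)→{1,4}. Safe: 2. Place at column 2.
Row 5: attacked by (1,3)→{3}; (2,6)→{3,6}; (3,2)→{2,4}; (4,5)→{4,5,6}; (6,4)→{3,4,5}. Safe: 1. Place at column 1.
Columns [3, 6, 2, 5, 1, 4], r−c [-2, -4, 1, -1, 4, 2], r+c [4, 8, 5, 9, 6, 10] are all distinct, so no two queens attack.

(1,3) (2,6) (3,2) (4,5) (5,1) (6,4)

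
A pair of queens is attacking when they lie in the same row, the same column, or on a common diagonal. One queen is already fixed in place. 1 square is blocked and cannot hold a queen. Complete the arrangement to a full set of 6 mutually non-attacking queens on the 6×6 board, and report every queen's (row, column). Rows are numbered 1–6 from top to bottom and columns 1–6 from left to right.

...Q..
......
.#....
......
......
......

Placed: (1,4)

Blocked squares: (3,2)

(1,4) (2,1) (3,5) (4,2) (5,6) (6,3)

Row 2: attacked by (1,4)→{3,4,5}. Safe: 1, 2, 6. Place at column 1.
Row 3: attacked by (1,4)→{2,4,6}; (2,1)→{1,2}. Blocked: 2. Safe: 3, 5. Place at column 5.
Row 4: attacked by (1,4)→{1,4}; (2,1)→{1,3}; (3,5)→{4,5,6}. Safe: 2. Place at column 2.
Row 5: attacked by (1,4)→{4}; (2,1)→{1,4}; (3,5)→{3,5}; (4,2)→{1,2,3}. Safe: 6. Place at column 6.
Row 6: attacked by (1,4)→{4}; (2,1)→{1,5}; (3,5)→{2,5}; (4,2)→{2,4}; (5,6)→{5,6}. Safe: 3. Place at column 3.
Columns [4, 1, 5, 2, 6, 3], r−c [-3, 1, -2, 2, -1, 3], r+c [5, 3, 8, 6, 11, 9] are all distinct, so no two queens attack.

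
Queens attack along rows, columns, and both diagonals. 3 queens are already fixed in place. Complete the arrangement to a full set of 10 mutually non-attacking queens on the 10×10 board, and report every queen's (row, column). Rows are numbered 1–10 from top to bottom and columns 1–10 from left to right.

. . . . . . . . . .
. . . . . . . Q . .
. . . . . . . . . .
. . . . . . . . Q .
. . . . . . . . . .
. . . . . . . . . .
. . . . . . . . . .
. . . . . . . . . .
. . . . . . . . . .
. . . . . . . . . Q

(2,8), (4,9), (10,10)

(1,5) (2,8) (3,2) (4,9) (5,6) (6,3) (7,1) (8,4) (9,7) (10,10)

Row 1: attacked by (2,8)→{7,8,9}; (4,9)→{6,9}; (10,10)→{1,10}. Safe: 2, 3, 4, 5. Place at column 5.
Row 3: attacked by (1,5)→{3,5,7}; (2,8)→{7,8,9}; (4,9)→{8,9,10}; (10,10)→{3,10}. Safe: 1, 2, 4, 6. Place at column 2.
Row 5: attacked by (1,5)→{1,5,9}; (2,8)→{5,8}; (3,2)→{2,4}; (4,9)→{8,9,10}; (10,10)→{5,10}. Safe: 3, 6, 7. Place at column 6.
Row 6: attacked by (1,5)→{5,10}; (2,8)→{4,8}; (3,2)→{2,5}; (4,9)→{7,9}; (5,6)→{5,6,7}; (10,10)→{6,10}. Safe: 1, 3. Place at column 3.
Row 7: attacked by (1,5)→{5}; (2,8)→{3,8}; (3,2)→{2,6}; (4,9)→{6,9}; (5,6)→{4,6,8}; (6,3)→{2,3,4}; (10,10)→{7,10}. Safe: 1. Place at column 1.
Row 8: attacked by (1,5)→{5}; (2,8)→{2,8}; (3,2)→{2,7}; (4,9)→{5,9}; (5,6)→{3,6,9}; (6,3)→{1,3,5}; (7,1)→{1,2}; (10,10)→{8,10}. Safe: 4. Place at column 4.
Row 9: attacked by (1,5)→{5}; (2,8)→{1,8}; (3,2)→{2,8}; (4,9)→{4,9}; (5,6)→{2,6,10}; (6,3)→{3,6}; (7,1)→{1,3}; (8,4)→{3,4,5}; (10,10)→{9,10}. Safe: 7. Place at column 7.
Columns [5, 8, 2, 9, 6, 3, 1, 4, 7, 10], r−c [-4, -6, 1, -5, -1, 3, 6, 4, 2, 0], r+c [6, 10, 5, 13, 11, 9, 8, 12, 16, 20] are all distinct, so no two queens attack.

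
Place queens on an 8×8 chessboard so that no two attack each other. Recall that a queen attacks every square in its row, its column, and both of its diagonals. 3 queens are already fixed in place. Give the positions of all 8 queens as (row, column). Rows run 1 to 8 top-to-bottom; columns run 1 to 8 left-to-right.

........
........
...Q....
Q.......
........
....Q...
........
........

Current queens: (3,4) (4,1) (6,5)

(1,8) (2,2) (3,4) (4,1) (5,7) (6,5) (7,3) (8,6)

Row 1: attacked by (3,4)→{2,4,6}; (4,1)→{1,4}; (6,5)→{5}. Safe: 3, 7, 8. Place at column 8.
Row 2: attacked by (1,8)→{7,8}; (3,4)→{3,4,5}; (4,1)→{1,3}; (6,5)→{1,5}. Safe: 2, 6. Place at column 2.
Row 5: attacked by (1,8)→{4,8}; (2,2)→{2,5}; (3,4)→{2,4,6}; (4,1)→{1,2}; (6,5)→{4,5,6}. Safe: 3, 7. Place at column 7.
Row 7: attacked by (1,8)→{2,8}; (2,2)→{2,7}; (3,4)→{4,8}; (4,1)→{1,4}; (5,7)→{5,7}; (6,5)→{4,5,6}. Safe: 3. Place at column 3.
Row 8: attacked by (1,8)→{1,8}; (2,2)→{2,8}; (3,4)→{4}; (4,1)→{1,5}; (5,7)→{4,7}; (6,5)→{3,5,7}; (7,3)→{2,3,4}. Safe: 6. Place at column 6.
Columns [8, 2, 4, 1, 7, 5, 3, 6], r−c [-7, 0, -1, 3, -2, 1, 4, 2], r+c [9, 4, 7, 5, 12, 11, 10, 14] are all distinct, so no two queens attack.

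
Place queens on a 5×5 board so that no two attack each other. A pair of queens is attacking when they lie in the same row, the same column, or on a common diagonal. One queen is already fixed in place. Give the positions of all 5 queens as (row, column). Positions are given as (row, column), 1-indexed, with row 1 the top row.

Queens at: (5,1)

Row 1: attacked by (5,1)→{1,5}. Safe: 2, 3, 4. Place at column 4.
Row 2: attacked by (1,4)→{3,4,5}; (5,1)→{1,4}. Safe: 2. Place at column 2.
Row 3: attacked by (1,4)→{2,4}; (2,2)→{1,2,3}; (5,1)→{1,3}. Safe: 5. Place at column 5.
Row 4: attacked by (1,4)→{1,4}; (2,2)→{2,4}; (3,5)→{4,5}; (5,1)→{1,2}. Safe: 3. Place at column 3.
Columns [4, 2, 5, 3, 1], r−c [-3, 0, -2, 1, 4], r+c [5, 4, 8, 7, 6] are all distinct, so no two queens attack.

(1,4) (2,2) (3,5) (4,3) (5,1)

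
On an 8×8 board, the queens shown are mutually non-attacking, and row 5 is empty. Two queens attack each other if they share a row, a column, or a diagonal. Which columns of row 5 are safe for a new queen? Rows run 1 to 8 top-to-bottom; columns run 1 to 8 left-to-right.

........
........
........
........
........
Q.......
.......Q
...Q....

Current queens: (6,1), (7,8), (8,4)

columns 3, 5

(6,1) attacks row 5 at column 1 and diagonals 2.
(7,8) attacks row 5 at column 8 and diagonals 6.
(8,4) attacks row 5 at column 4 and diagonals 1, 7.
Attacked columns: {1, 2, 4, 6, 7, 8}. Safe: {3, 5}.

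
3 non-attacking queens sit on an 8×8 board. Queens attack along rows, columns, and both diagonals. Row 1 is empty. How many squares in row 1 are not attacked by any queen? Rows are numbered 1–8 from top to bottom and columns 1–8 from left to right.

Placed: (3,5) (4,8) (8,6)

3

(3,5) attacks row 1 at column 5 and diagonals 3, 7.
(4,8) attacks row 1 at column 8 and diagonals 5.
(8,6) attacks row 1 at column 6.
Attacked columns: {3, 5, 6, 7, 8}. Safe: {1, 2, 4}.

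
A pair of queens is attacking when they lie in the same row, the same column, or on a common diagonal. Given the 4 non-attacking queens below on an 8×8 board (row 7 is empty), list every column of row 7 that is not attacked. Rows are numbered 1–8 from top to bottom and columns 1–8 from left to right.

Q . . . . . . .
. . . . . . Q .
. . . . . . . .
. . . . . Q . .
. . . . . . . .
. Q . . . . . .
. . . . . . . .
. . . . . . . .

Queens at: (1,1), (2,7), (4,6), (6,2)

columns 4, 5, 8

(1,1) attacks row 7 at column 1 and diagonals 7.
(2,7) attacks row 7 at column 7 and diagonals 2.
(4,6) attacks row 7 at column 6 and diagonals 3.
(6,2) attacks row 7 at column 2 and diagonals 1, 3.
Attacked columns: {1, 2, 3, 6, 7}. Safe: {4, 5, 8}.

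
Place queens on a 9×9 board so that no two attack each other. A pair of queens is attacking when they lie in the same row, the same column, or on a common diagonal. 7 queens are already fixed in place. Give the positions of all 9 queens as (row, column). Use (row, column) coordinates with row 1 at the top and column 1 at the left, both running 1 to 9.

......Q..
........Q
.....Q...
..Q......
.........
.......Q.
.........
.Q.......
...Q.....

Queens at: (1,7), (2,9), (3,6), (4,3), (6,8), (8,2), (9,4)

(1,7) (2,9) (3,6) (4,3) (5,1) (6,8) (7,5) (8,2) (9,4)

Row 5: attacked by (1,7)→{3,7}; (2,9)→{6,9}; (3,6)→{4,6,8}; (4,3)→{2,3,4}; (6,8)→{7,8,9}; (8,2)→{2,5}; (9,4)→{4,8}. Safe: 1. Place at column 1.
Row 7: attacked by (1,7)→{1,7}; (2,9)→{4,9}; (3,6)→{2,6}; (4,3)→{3,6}; (5,1)→{1,3}; (6,8)→{7,8,9}; (8,2)→{1,2,3}; (9,4)→{2,4,6}. Safe: 5. Place at column 5.
Columns [7, 9, 6, 3, 1, 8, 5, 2, 4], r−c [-6, -7, -3, 1, 4, -2, 2, 6, 5], r+c [8, 11, 9, 7, 6, 14, 12, 10, 13] are all distinct, so no two queens attack.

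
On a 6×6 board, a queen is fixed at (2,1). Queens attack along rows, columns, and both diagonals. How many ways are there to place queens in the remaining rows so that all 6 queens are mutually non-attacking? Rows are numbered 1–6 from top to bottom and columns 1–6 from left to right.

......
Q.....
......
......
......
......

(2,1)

Branch on row 1: col 3 → 0; col 4 → 1; col 5 → 0; col 6 → 0.
Sum: 0 + 1 + 0 + 0 = 1.

1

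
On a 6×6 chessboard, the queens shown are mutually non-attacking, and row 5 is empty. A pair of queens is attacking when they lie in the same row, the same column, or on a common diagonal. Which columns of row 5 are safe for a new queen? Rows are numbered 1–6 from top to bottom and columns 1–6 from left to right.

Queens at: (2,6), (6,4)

(2,6) attacks row 5 at column 6 and diagonals 3.
(6,4) attacks row 5 at column 4 and diagonals 3, 5.
Attacked columns: {3, 4, 5, 6}. Safe: {1, 2}.

columns 1, 2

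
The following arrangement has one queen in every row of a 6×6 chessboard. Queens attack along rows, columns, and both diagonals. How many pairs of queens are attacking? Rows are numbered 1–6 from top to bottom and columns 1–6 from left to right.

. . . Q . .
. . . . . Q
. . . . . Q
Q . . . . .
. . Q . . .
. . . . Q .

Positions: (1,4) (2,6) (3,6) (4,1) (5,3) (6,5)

4

Same column: (2,6)–(3,6) (column 6).
Same diagonal: (1,4)–(3,6) (|1−3| = |4−6| = 2); (1,4)–(4,1) (|1−4| = |4−1| = 3); (2,6)–(5,3) (|2−5| = |6−3| = 3).
Total attacking pairs: 4.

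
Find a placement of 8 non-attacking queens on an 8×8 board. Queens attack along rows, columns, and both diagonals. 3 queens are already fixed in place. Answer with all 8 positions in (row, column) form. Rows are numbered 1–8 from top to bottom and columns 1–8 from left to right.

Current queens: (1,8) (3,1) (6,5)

Row 2: attacked by (1,8)→{7,8}; (3,1)→{1,2}; (6,5)→{1,5}. Safe: 3, 4, 6. Place at column 3.
Row 4: attacked by (1,8)→{5,8}; (2,3)→{1,3,5}; (3,1)→{1,2}; (6,5)→{3,5,7}. Safe: 4, 6. Place at column 6.
Row 5: attacked by (1,8)→{4,8}; (2,3)→{3,6}; (3,1)→{1,3}; (4,6)→{5,6,7}; (6,5)→{4,5,6}. Safe: 2. Place at column 2.
Row 7: attacked by (1,8)→{2,8}; (2,3)→{3,8}; (3,1)→{1,5}; (4,6)→{3,6}; (5,2)→{2,4}; (6,5)→{4,5,6}. Safe: 7. Place at column 7.
Row 8: attacked by (1,8)→{1,8}; (2,3)→{3}; (3,1)→{1,6}; (4,6)→{2,6}; (5,2)→{2,5}; (6,5)→{3,5,7}; (7,7)→{6,7,8}. Safe: 4. Place at column 4.
Columns [8, 3, 1, 6, 2, 5, 7, 4], r−c [-7, -1, 2, -2, 3, 1, 0, 4], r+c [9, 5, 4, 10, 7, 11, 14, 12] are all distinct, so no two queens attack.

(1,8) (2,3) (3,1) (4,6) (5,2) (6,5) (7,7) (8,4)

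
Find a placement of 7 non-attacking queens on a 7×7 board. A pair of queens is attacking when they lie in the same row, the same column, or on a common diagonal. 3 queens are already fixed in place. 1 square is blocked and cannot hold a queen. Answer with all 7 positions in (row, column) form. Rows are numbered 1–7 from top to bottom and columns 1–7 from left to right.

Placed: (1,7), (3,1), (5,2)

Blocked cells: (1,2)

(1,7) (2,4) (3,1) (4,5) (5,2) (6,6) (7,3)

Row 2: attacked by (1,7)→{6,7}; (3,1)→{1,2}; (5,2)→{2,5}. Safe: 3, 4. Place at column 4.
Row 4: attacked by (1,7)→{4,7}; (2,4)→{2,4,6}; (3,1)→{1,2}; (5,2)→{1,2,3}. Safe: 5. Place at column 5.
Row 6: attacked by (1,7)→{2,7}; (2,4)→{4}; (3,1)→{1,4}; (4,5)→{3,5,7}; (5,2)→{1,2,3}. Safe: 6. Place at column 6.
Row 7: attacked by (1,7)→{1,7}; (2,4)→{4}; (3,1)→{1,5}; (4,5)→{2,5}; (5,2)→{2,4}; (6,6)→{5,6,7}. Safe: 3. Place at column 3.
Columns [7, 4, 1, 5, 2, 6, 3], r−c [-6, -2, 2, -1, 3, 0, 4], r+c [8, 6, 4, 9, 7, 12, 10] are all distinct, so no two queens attack.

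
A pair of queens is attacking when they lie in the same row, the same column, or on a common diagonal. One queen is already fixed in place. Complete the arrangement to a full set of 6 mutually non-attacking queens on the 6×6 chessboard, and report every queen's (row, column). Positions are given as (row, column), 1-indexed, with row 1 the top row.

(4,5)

Row 1: attacked by (4,5)→{2,5}. Safe: 1, 3, 4, 6. Place at column 3.
Row 2: attacked by (1,3)→{2,3,4}; (4,5)→{3,5}. Safe: 1, 6. Place at column 6.
Row 3: attacked by (1,3)→{1,3,5}; (2,6)→{5,6}; (4,5)→{4,5,6}. Safe: 2. Place at column 2.
Row 5: attacked by (1,3)→{3}; (2,6)→{3,6}; (3,2)→{2,4}; (4,5)→{4,5,6}. Safe: 1. Place at column 1.
Row 6: attacked by (1,3)→{3}; (2,6)→{2,6}; (3,2)→{2,5}; (4,5)→{3,5}; (5,1)→{1,2}. Safe: 4. Place at column 4.
Columns [3, 6, 2, 5, 1, 4], r−c [-2, -4, 1, -1, 4, 2], r+c [4, 8, 5, 9, 6, 10] are all distinct, so no two queens attack.

(1,3) (2,6) (3,2) (4,5) (5,1) (6,4)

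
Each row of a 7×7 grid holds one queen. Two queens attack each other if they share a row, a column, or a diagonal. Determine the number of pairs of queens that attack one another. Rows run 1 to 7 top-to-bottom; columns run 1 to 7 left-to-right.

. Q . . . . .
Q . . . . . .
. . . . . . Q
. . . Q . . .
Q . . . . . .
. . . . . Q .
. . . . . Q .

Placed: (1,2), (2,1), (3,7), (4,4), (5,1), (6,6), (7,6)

5

Same column: (2,1)–(5,1) (column 1); (6,6)–(7,6) (column 6).
Same diagonal: (1,2)–(2,1) (|1−2| = |2−1| = 1); (2,1)–(7,6) (|2−7| = |1−6| = 5); (4,4)–(6,6) (|4−6| = |4−6| = 2).
Total attacking pairs: 5.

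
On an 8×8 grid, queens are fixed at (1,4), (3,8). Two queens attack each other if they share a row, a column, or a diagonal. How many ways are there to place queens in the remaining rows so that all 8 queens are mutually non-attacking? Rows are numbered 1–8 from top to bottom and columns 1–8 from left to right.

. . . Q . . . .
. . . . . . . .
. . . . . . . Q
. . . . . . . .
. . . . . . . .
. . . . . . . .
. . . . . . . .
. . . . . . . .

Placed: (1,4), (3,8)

Branch on row 2: col 1 → 0; col 2 → 2; col 6 → 2.
Sum: 0 + 2 + 2 = 4.

4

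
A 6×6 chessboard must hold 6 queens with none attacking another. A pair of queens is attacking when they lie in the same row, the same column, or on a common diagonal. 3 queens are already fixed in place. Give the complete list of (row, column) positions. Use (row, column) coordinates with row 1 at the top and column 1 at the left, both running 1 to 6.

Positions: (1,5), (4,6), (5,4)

Row 2: attacked by (1,5)→{4,5,6}; (4,6)→{4,6}; (5,4)→{1,4}. Safe: 2, 3. Place at column 3.
Row 3: attacked by (1,5)→{3,5}; (2,3)→{2,3,4}; (4,6)→{5,6}; (5,4)→{2,4,6}. Safe: 1. Place at column 1.
Row 6: attacked by (1,5)→{5}; (2,3)→{3}; (3,1)→{1,4}; (4,6)→{4,6}; (5,4)→{3,4,5}. Safe: 2. Place at column 2.
Columns [5, 3, 1, 6, 4, 2], r−c [-4, -1, 2, -2, 1, 4], r+c [6, 5, 4, 10, 9, 8] are all distinct, so no two queens attack.

(1,5) (2,3) (3,1) (4,6) (5,4) (6,2)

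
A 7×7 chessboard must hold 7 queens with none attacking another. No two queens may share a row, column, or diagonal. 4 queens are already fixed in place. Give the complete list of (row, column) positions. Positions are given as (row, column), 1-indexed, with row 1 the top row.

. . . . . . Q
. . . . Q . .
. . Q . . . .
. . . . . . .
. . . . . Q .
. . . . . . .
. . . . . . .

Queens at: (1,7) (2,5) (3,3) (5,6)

Row 4: attacked by (1,7)→{4,7}; (2,5)→{3,5,7}; (3,3)→{2,3,4}; (5,6)→{5,6,7}. Safe: 1. Place at column 1.
Row 6: attacked by (1,7)→{2,7}; (2,5)→{1,5}; (3,3)→{3,6}; (4,1)→{1,3}; (5,6)→{5,6,7}. Safe: 4. Place at column 4.
Row 7: attacked by (1,7)→{1,7}; (2,5)→{5}; (3,3)→{3,7}; (4,1)→{1,4}; (5,6)→{4,6}; (6,4)→{3,4,5}. Safe: 2. Place at column 2.
Columns [7, 5, 3, 1, 6, 4, 2], r−c [-6, -3, 0, 3, -1, 2, 5], r+c [8, 7, 6, 5, 11, 10, 9] are all distinct, so no two queens attack.

(1,7) (2,5) (3,3) (4,1) (5,6) (6,4) (7,2)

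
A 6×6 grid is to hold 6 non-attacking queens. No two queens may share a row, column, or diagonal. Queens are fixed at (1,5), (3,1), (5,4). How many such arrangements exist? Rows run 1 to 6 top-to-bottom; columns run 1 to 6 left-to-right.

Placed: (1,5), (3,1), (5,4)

1

Branch on row 2: col 3 → 1.
Sum: 1 = 1.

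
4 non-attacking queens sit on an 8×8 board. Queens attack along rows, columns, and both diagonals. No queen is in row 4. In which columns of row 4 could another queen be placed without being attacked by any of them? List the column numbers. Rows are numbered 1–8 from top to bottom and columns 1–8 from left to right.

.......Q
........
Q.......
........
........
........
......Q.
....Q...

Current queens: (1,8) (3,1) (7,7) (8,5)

columns 3, 6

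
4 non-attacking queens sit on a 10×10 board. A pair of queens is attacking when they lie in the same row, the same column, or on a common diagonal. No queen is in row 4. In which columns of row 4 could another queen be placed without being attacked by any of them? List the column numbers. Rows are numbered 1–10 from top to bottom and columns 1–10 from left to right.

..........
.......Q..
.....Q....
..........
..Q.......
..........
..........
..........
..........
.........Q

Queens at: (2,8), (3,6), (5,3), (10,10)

(2,8) attacks row 4 at column 8 and diagonals 6, 10.
(3,6) attacks row 4 at column 6 and diagonals 5, 7.
(5,3) attacks row 4 at column 3 and diagonals 2, 4.
(10,10) attacks row 4 at column 10 and diagonals 4.
Attacked columns: {2, 3, 4, 5, 6, 7, 8, 10}. Safe: {1, 9}.

columns 1, 9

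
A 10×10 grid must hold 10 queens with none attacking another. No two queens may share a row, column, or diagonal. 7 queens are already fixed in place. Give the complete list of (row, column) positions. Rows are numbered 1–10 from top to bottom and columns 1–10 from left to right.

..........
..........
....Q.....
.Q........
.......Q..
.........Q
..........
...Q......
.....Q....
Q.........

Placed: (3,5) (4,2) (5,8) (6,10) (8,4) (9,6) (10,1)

(1,9) (2,3) (3,5) (4,2) (5,8) (6,10) (7,7) (8,4) (9,6) (10,1)

Row 1: attacked by (3,5)→{3,5,7}; (4,2)→{2,5}; (5,8)→{4,8}; (6,10)→{5,10}; (8,4)→{4}; (9,6)→{6}; (10,1)→{1,10}. Safe: 9. Place at column 9.
Row 2: attacked by (1,9)→{8,9,10}; (3,5)→{4,5,6}; (4,2)→{2,4}; (5,8)→{5,8}; (6,10)→{6,10}; (8,4)→{4,10}; (9,6)→{6}; (10,1)→{1,9}. Safe: 3, 7. Place at column 3.
Row 7: attacked by (1,9)→{3,9}; (2,3)→{3,8}; (3,5)→{1,5,9}; (4,2)→{2,5}; (5,8)→{6,8,10}; (6,10)→{9,10}; (8,4)→{3,4,5}; (9,6)→{4,6,8}; (10,1)→{1,4}. Safe: 7. Place at column 7.
Columns [9, 3, 5, 2, 8, 10, 7, 4, 6, 1], r−c [-8, -1, -2, 2, -3, -4, 0, 4, 3, 9], r+c [10, 5, 8, 6, 13, 16, 14, 12, 15, 11] are all distinct, so no two queens attack.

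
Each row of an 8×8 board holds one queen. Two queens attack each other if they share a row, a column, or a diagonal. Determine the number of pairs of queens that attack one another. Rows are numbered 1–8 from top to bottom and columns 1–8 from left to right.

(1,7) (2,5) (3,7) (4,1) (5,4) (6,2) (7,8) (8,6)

2

Same column: (1,7)–(3,7) (column 7).
Same diagonal: (1,7)–(6,2) (|1−6| = |7−2| = 5).
Total attacking pairs: 2.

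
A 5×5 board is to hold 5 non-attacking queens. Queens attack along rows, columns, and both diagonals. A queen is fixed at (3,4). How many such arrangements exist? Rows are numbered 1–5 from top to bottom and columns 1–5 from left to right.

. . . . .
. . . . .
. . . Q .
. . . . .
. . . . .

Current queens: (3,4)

2

Branch on row 1: col 1 → 0; col 3 → 1; col 5 → 1.
Sum: 0 + 1 + 1 = 2.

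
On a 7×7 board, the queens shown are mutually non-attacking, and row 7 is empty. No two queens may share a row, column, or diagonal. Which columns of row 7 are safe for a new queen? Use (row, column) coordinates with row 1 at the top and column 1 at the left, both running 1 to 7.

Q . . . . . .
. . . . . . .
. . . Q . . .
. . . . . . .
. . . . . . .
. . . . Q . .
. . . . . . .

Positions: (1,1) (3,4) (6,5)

columns 2, 3

(1,1) attacks row 7 at column 1 and diagonals 7.
(3,4) attacks row 7 at column 4.
(6,5) attacks row 7 at column 5 and diagonals 4, 6.
Attacked columns: {1, 4, 5, 6, 7}. Safe: {2, 3}.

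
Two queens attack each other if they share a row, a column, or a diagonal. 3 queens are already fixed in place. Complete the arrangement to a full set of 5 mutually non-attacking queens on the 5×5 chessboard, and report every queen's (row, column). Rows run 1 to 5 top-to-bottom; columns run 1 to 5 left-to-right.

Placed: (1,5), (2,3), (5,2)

Row 3: attacked by (1,5)→{3,5}; (2,3)→{2,3,4}; (5,2)→{2,4}. Safe: 1. Place at column 1.
Row 4: attacked by (1,5)→{2,5}; (2,3)→{1,3,5}; (3,1)→{1,2}; (5,2)→{1,2,3}. Safe: 4. Place at column 4.
Columns [5, 3, 1, 4, 2], r−c [-4, -1, 2, 0, 3], r+c [6, 5, 4, 8, 7] are all distinct, so no two queens attack.

(1,5) (2,3) (3,1) (4,4) (5,2)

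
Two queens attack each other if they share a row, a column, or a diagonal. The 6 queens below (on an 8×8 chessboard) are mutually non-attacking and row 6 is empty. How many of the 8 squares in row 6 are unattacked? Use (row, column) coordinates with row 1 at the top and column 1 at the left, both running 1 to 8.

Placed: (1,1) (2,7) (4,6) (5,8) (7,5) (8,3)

(1,1) attacks row 6 at column 1 and diagonals 6.
(2,7) attacks row 6 at column 7 and diagonals 3.
(4,6) attacks row 6 at column 6 and diagonals 4, 8.
(5,8) attacks row 6 at column 8 and diagonals 7.
(7,5) attacks row 6 at column 5 and diagonals 4, 6.
(8,3) attacks row 6 at column 3 and diagonals 1, 5.
Attacked columns: {1, 3, 4, 5, 6, 7, 8}. Safe: {2}.

1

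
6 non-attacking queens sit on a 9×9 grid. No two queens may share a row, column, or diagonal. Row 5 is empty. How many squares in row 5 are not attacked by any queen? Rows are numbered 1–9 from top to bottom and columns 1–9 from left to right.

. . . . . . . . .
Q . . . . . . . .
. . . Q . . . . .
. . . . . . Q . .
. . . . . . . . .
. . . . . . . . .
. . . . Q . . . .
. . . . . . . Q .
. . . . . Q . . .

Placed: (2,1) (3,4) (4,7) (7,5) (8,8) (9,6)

(2,1) attacks row 5 at column 1 and diagonals 4.
(3,4) attacks row 5 at column 4 and diagonals 2, 6.
(4,7) attacks row 5 at column 7 and diagonals 6, 8.
(7,5) attacks row 5 at column 5 and diagonals 3, 7.
(8,8) attacks row 5 at column 8 and diagonals 5.
(9,6) attacks row 5 at column 6 and diagonals 2.
Attacked columns: {1, 2, 3, 4, 5, 6, 7, 8}. Safe: {9}.

1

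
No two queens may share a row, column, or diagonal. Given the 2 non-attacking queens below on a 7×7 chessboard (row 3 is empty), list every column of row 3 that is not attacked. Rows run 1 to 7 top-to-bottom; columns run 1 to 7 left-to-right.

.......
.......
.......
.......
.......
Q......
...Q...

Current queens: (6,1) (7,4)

(6,1) attacks row 3 at column 1 and diagonals 4.
(7,4) attacks row 3 at column 4.
Attacked columns: {1, 4}. Safe: {2, 3, 5, 6, 7}.

columns 2, 3, 5, 6, 7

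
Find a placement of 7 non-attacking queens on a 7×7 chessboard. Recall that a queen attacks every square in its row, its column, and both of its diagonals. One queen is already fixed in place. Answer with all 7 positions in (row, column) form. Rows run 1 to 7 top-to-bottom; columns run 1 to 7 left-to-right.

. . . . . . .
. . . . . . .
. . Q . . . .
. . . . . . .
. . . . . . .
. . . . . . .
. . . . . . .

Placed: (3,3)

(1,4) (2,7) (3,3) (4,6) (5,2) (6,5) (7,1)

Row 1: attacked by (3,3)→{1,3,5}. Safe: 2, 4, 6, 7. Place at column 4.
Row 2: attacked by (1,4)→{3,4,5}; (3,3)→{2,3,4}. Safe: 1, 6, 7. Place at column 7.
Row 4: attacked by (1,4)→{1,4,7}; (2,7)→{5,7}; (3,3)→{2,3,4}. Safe: 6. Place at column 6.
Row 5: attacked by (1,4)→{4}; (2,7)→{4,7}; (3,3)→{1,3,5}; (4,6)→{5,6,7}. Safe: 2. Place at column 2.
Row 6: attacked by (1,4)→{4}; (2,7)→{3,7}; (3,3)→{3,6}; (4,6)→{4,6}; (5,2)→{1,2,3}. Safe: 5. Place at column 5.
Row 7: attacked by (1,4)→{4}; (2,7)→{2,7}; (3,3)→{3,7}; (4,6)→{3,6}; (5,2)→{2,4}; (6,5)→{4,5,6}. Safe: 1. Place at column 1.
Columns [4, 7, 3, 6, 2, 5, 1], r−c [-3, -5, 0, -2, 3, 1, 6], r+c [5, 9, 6, 10, 7, 11, 8] are all distinct, so no two queens attack.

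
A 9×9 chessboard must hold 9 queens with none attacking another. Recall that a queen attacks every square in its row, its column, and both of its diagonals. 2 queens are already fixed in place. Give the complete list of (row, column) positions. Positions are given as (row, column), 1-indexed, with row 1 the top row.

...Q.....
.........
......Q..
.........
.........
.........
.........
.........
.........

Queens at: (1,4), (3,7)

(1,4) (2,2) (3,7) (4,9) (5,1) (6,8) (7,5) (8,3) (9,6)

Row 2: attacked by (1,4)→{3,4,5}; (3,7)→{6,7,8}. Safe: 1, 2, 9. Place at column 2.
Row 4: attacked by (1,4)→{1,4,7}; (2,2)→{2,4}; (3,7)→{6,7,8}. Safe: 3, 5, 9. Place at column 9.
Row 5: attacked by (1,4)→{4,8}; (2,2)→{2,5}; (3,7)→{5,7,9}; (4,9)→{8,9}. Safe: 1, 3, 6. Place at column 1.
Row 6: attacked by (1,4)→{4,9}; (2,2)→{2,6}; (3,7)→{4,7}; (4,9)→{7,9}; (5,1)→{1,2}. Safe: 3, 5, 8. Place at column 8.
Row 7: attacked by (1,4)→{4}; (2,2)→{2,7}; (3,7)→{3,7}; (4,9)→{6,9}; (5,1)→{1,3}; (6,8)→{7,8,9}. Safe: 5. Place at column 5.
Row 8: attacked by (1,4)→{4}; (2,2)→{2,8}; (3,7)→{2,7}; (4,9)→{5,9}; (5,1)→{1,4}; (6,8)→{6,8}; (7,5)→{4,5,6}. Safe: 3. Place at column 3.
Row 9: attacked by (1,4)→{4}; (2,2)→{2,9}; (3,7)→{1,7}; (4,9)→{4,9}; (5,1)→{1,5}; (6,8)→{5,8}; (7,5)→{3,5,7}; (8,3)→{2,3,4}. Safe: 6. Place at column 6.
Columns [4, 2, 7, 9, 1, 8, 5, 3, 6], r−c [-3, 0, -4, -5, 4, -2, 2, 5, 3], r+c [5, 4, 10, 13, 6, 14, 12, 11, 15] are all distinct, so no two queens attack.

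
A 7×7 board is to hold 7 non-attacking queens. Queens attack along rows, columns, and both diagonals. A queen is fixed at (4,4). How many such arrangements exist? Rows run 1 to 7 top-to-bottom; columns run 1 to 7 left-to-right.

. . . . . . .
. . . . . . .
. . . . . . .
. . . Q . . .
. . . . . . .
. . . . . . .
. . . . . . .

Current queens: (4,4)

8

Branch on row 1: col 2 → 2; col 3 → 2; col 5 → 2; col 6 → 2.
Sum: 2 + 2 + 2 + 2 = 8.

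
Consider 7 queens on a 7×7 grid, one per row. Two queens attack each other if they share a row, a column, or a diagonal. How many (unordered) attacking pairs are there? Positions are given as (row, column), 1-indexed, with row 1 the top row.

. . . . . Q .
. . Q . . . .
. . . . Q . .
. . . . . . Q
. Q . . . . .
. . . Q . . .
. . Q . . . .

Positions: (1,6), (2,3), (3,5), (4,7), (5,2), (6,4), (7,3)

3

Same column: (2,3)–(7,3) (column 3).
Same diagonal: (1,6)–(5,2) (|1−5| = |6−2| = 4); (6,4)–(7,3) (|6−7| = |4−3| = 1).
Total attacking pairs: 3.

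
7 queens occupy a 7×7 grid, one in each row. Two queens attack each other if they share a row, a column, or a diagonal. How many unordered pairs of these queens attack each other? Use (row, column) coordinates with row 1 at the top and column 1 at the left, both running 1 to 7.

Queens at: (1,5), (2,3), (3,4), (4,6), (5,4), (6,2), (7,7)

2

Same column: (3,4)–(5,4) (column 4).
Same diagonal: (2,3)–(3,4) (|2−3| = |3−4| = 1).
Total attacking pairs: 2.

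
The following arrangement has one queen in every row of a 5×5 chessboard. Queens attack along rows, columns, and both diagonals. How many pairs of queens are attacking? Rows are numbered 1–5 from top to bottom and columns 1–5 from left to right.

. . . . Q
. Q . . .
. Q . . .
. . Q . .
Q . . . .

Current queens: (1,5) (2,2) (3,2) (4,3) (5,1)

3

Same column: (2,2)–(3,2) (column 2).
Same diagonal: (1,5)–(5,1) (|1−5| = |5−1| = 4); (3,2)–(4,3) (|3−4| = |2−3| = 1).
Total attacking pairs: 3.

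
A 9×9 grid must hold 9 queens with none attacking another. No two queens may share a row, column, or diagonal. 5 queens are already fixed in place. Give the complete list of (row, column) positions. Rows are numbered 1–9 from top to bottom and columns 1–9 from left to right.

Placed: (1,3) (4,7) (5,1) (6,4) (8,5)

(1,3) (2,6) (3,9) (4,7) (5,1) (6,4) (7,2) (8,5) (9,8)

Row 2: attacked by (1,3)→{2,3,4}; (4,7)→{5,7,9}; (5,1)→{1,4}; (6,4)→{4,8}; (8,5)→{5}. Safe: 6. Place at column 6.
Row 3: attacked by (1,3)→{1,3,5}; (2,6)→{5,6,7}; (4,7)→{6,7,8}; (5,1)→{1,3}; (6,4)→{1,4,7}; (8,5)→{5}. Safe: 2, 9. Place at column 9.
Row 7: attacked by (1,3)→{3,9}; (2,6)→{1,6}; (3,9)→{5,9}; (4,7)→{4,7}; (5,1)→{1,3}; (6,4)→{3,4,5}; (8,5)→{4,5,6}. Safe: 2, 8. Place at column 2.
Row 9: attacked by (1,3)→{3}; (2,6)→{6}; (3,9)→{3,9}; (4,7)→{2,7}; (5,1)→{1,5}; (6,4)→{1,4,7}; (7,2)→{2,4}; (8,5)→{4,5,6}. Safe: 8. Place at column 8.
Columns [3, 6, 9, 7, 1, 4, 2, 5, 8], r−c [-2, -4, -6, -3, 4, 2, 5, 3, 1], r+c [4, 8, 12, 11, 6, 10, 9, 13, 17] are all distinct, so no two queens attack.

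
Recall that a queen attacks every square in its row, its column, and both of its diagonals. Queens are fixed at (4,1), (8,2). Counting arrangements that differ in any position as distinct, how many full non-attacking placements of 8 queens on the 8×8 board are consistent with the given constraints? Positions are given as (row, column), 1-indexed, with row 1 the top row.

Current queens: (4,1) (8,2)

3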